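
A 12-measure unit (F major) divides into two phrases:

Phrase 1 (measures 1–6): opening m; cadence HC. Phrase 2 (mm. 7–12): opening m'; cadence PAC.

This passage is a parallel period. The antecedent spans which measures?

measures 1–6

The antecedent is the phrase ending with the weaker cadence (half cadence, phrase 1) and the consequent the one ending more conclusively (perfect authentic cadence, phrase 2); the antecedent is mm. 1-6.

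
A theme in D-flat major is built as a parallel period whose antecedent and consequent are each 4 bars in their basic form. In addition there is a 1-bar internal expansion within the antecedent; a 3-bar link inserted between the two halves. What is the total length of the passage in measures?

12 measures

Basic parallel period: 4 + 4 = 8 bars.
8 (basic form) + 1 (internal expansion) + 3 (link) = 12.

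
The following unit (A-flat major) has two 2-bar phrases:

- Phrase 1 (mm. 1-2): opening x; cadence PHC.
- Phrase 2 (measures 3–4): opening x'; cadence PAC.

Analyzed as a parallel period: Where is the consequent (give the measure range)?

measures 3–4

The antecedent is the phrase ending with the weaker cadence (Phrygian half cadence, phrase 1) and the consequent the one ending more conclusively (perfect authentic cadence, phrase 2); the consequent is mm. 3-4.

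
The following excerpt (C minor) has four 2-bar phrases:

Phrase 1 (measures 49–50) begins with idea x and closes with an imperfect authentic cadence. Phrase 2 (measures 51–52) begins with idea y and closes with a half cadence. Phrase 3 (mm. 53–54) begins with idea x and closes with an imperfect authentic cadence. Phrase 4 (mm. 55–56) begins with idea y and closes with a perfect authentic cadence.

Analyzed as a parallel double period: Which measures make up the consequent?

measures 53–56

In a double period the four phrases pair into a large antecedent (phrases 1–2, ending half cadence) and a large consequent (phrases 3–4, ending perfect authentic cadence). The consequent spans mm. 53-56.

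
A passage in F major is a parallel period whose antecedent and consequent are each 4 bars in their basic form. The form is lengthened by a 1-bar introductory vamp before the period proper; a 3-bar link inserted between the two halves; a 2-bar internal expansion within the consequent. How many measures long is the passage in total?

14 measures

Basic parallel period: 4 + 4 = 8 bars.
8 (basic form) + 1 (introduction) + 3 (link) + 2 (internal expansion) = 14.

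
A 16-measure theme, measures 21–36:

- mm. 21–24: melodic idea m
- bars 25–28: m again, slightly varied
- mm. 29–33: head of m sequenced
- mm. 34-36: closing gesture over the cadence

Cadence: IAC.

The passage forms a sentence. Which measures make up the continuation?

After the presentation (bars 21–28), the continuation covers the fragmentation through the cadence: mm. 29-36.

measures 29–36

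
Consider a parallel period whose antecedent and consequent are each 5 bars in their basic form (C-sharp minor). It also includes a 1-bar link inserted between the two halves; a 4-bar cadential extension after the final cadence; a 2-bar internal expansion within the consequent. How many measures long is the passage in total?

Basic parallel period: 5 + 5 = 10 bars.
10 (basic form) + 1 (link) + 4 (cadential extension) + 2 (internal expansion) = 17.

17 measures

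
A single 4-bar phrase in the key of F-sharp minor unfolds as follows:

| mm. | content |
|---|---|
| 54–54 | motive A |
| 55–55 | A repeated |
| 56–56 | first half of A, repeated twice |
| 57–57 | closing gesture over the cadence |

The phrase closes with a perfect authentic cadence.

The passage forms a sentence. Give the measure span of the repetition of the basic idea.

measures 55–55

The presentation of a sentence is the basic idea (measure 54) plus its repetition (bar 55); the repetition of the basic idea is therefore measure 55.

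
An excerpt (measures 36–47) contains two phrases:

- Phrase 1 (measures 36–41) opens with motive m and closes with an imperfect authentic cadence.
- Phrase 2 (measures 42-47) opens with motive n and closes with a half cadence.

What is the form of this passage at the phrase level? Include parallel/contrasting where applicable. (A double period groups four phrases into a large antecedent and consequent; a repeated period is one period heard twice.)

phrase group

The second phrase closes with a half cadence, which is not stronger than the first phrase's imperfect authentic cadence; without a weak→strong cadential pair there is no antecedent–consequent relationship, so this is a phrase group rather than a period.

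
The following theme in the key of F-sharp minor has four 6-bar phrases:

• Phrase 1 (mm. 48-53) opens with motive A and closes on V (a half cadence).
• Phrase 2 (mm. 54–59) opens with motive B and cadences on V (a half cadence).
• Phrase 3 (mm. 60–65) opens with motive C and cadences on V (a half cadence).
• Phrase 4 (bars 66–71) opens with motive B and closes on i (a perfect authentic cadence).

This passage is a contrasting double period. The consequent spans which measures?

measures 60–71

In a double period the four phrases pair into a large antecedent (phrases 1–2, ending half cadence) and a large consequent (phrases 3–4, ending perfect authentic cadence). The consequent spans measures 60-71.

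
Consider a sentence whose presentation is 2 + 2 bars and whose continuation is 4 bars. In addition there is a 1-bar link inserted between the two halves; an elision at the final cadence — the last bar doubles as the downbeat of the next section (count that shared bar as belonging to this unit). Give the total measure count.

Basic sentence: 2 + 2 + 4 = 8 bars.
8 (basic form) + 1 (link) = 9.
The elision shares a bar with the next section but does not change this unit's count.

9 measures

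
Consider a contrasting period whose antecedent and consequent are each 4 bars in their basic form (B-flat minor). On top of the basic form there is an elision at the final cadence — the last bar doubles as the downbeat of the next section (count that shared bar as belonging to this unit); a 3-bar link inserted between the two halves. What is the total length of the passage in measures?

11 measures

Basic contrasting period: 4 + 4 = 8 bars.
8 (basic form) + 3 (link) = 11.
The elision shares a bar with the next section but does not change this unit's count.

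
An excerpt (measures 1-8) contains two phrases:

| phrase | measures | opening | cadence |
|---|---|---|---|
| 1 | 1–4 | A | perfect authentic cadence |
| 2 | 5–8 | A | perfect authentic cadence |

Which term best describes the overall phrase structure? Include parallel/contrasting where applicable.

repeated phrase

Both phrases have the same opening (A) and the same cadence (perfect authentic cadence): the second is a restatement, not a consequent, so this is a repeated phrase rather than a period.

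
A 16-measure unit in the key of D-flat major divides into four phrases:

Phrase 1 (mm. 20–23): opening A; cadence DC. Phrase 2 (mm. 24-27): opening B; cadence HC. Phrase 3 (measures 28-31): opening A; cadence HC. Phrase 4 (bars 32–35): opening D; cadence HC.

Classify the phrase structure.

phrase group

Phrase 4 ends with a half cadence, no stronger than phrase 2's half cadence, so the four phrases do not form a double period; nor do phrases 3–4 duplicate 1–2, so it is not a repeated period. With no phrase reaching a conclusive cadence, the passage is a phrase group.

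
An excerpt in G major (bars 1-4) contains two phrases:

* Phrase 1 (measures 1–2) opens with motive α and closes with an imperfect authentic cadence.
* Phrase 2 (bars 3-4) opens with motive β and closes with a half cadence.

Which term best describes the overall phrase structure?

The second phrase closes with a half cadence, which is not stronger than the first phrase's imperfect authentic cadence; without a weak→strong cadential pair there is no antecedent–consequent relationship, so this is a phrase group rather than a period.

phrase group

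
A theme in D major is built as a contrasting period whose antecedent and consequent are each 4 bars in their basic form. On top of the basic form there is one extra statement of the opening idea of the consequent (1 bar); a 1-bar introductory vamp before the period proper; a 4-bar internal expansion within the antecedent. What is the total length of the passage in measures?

14 measures

Basic contrasting period: 4 + 4 = 8 bars.
8 (basic form) + 1 (extra statement) + 1 (introduction) + 4 (internal expansion) = 14.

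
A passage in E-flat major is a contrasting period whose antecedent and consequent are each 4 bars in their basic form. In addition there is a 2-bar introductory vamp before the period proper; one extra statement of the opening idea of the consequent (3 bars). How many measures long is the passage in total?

13 measures

Basic contrasting period: 4 + 4 = 8 bars.
8 (basic form) + 2 (introduction) + 3 (extra statement) = 13.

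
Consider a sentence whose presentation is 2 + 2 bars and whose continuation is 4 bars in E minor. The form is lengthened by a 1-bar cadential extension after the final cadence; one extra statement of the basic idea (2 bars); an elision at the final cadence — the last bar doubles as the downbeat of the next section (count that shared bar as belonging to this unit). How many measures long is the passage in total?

11 measures

Basic sentence: 2 + 2 + 4 = 8 bars.
8 (basic form) + 1 (cadential extension) + 2 (extra statement) = 11.
The elision shares a bar with the next section but does not change this unit's count.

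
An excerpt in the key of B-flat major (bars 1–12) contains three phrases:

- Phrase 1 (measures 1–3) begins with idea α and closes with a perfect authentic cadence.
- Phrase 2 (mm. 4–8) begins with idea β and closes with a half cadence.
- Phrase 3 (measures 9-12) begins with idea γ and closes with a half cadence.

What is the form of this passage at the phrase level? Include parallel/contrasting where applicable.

phrase group

The final phrase closes with a half cadence, which is not stronger than the preceding half cadence; the 3 phrases lack an overall antecedent–consequent design and so form a phrase group.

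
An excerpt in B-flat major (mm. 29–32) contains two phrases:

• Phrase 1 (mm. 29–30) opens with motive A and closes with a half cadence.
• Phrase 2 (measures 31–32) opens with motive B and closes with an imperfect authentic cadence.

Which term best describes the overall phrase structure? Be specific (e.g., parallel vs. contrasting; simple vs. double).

contrasting period

Phrase 1 ends with a half cadence (weaker) and phrase 2 with an imperfect authentic cadence (stronger): antecedent + consequent = a period.
The two phrases open with different material (A / B), so the period is contrasting.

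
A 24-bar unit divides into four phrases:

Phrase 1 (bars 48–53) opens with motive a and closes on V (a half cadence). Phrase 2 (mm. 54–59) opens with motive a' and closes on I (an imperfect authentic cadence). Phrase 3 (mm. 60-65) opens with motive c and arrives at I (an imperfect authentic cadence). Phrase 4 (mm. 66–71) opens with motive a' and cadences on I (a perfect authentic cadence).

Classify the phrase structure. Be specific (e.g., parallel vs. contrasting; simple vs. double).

contrasting double period

Four phrases in two halves: the first half (measures 48-59) ends with an imperfect authentic cadence, the second (mm. 60–71) with a perfect authentic cadence — a large antecedent–consequent pair, i.e. a double period.
Phrase 3 begins with different material from phrase 1, making it contrasting.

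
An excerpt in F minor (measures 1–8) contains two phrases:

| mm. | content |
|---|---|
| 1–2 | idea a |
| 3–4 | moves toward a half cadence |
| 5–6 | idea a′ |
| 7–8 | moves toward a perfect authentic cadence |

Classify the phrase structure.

parallel period

Phrase 1 ends with a half cadence (weaker) and phrase 2 with a perfect authentic cadence (stronger): antecedent + consequent = a period.
The two phrases open with the same material (a / a′), so the period is parallel.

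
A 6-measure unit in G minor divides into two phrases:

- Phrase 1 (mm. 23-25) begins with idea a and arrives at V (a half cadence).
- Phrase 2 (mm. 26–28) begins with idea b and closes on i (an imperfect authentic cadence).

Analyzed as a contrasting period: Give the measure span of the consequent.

measures 26–28

The antecedent is the phrase ending with the weaker cadence (half cadence, phrase 1) and the consequent the one ending more conclusively (imperfect authentic cadence, phrase 2); the consequent is mm. 26–28.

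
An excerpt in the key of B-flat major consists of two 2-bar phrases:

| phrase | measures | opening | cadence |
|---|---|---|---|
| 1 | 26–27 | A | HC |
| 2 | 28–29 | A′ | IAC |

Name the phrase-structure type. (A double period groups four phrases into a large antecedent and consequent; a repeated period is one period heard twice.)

Phrase 1 ends with a half cadence (weaker) and phrase 2 with an imperfect authentic cadence (stronger): antecedent + consequent = a period.
The two phrases open with the same material (A / A′), so the period is parallel.

parallel period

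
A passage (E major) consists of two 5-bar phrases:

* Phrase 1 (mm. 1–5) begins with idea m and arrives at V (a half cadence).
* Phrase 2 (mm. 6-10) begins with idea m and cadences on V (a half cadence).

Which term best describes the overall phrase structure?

Both phrases have the same opening (m) and the same cadence (half cadence): the second is a restatement, not a consequent, so this is a repeated phrase rather than a period.

repeated phrase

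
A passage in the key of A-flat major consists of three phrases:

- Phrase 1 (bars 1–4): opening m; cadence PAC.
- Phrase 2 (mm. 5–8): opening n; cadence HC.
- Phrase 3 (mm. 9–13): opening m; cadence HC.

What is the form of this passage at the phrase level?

The final phrase closes with a half cadence, which is not stronger than the preceding half cadence; the 3 phrases lack an overall antecedent–consequent design and so form a phrase group.

phrase group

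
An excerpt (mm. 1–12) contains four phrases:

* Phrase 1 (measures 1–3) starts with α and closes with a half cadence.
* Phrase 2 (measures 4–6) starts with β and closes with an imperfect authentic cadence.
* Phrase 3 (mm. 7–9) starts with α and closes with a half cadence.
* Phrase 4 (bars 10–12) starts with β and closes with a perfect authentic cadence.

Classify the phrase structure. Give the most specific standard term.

parallel double period

Four phrases in two halves: the first half (mm. 1–6) ends with an imperfect authentic cadence, the second (mm. 7–12) with a perfect authentic cadence — a large antecedent–consequent pair, i.e. a double period.
Phrase 3 begins with the same material as phrase 1, making it parallel.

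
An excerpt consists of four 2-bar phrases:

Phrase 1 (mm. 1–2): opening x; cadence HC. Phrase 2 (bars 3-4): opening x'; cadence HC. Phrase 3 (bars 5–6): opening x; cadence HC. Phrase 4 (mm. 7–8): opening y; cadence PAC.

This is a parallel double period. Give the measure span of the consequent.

In a double period the first pair of phrases (ending half cadence) is the large antecedent and the second pair (ending perfect authentic cadence) is the large consequent; the consequent is measures 5–8.

measures 5–8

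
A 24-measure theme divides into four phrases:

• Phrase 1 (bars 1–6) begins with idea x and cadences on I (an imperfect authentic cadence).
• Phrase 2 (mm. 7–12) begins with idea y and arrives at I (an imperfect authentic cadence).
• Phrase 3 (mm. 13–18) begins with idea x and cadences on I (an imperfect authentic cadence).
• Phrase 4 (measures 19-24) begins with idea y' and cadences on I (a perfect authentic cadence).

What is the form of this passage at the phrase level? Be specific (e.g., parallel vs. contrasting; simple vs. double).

parallel double period

Four phrases in two halves: the first half (mm. 1–12) ends with an imperfect authentic cadence, the second (mm. 13–24) with a perfect authentic cadence — a large antecedent–consequent pair, i.e. a double period.
Phrase 3 begins with the same material as phrase 1, making it parallel.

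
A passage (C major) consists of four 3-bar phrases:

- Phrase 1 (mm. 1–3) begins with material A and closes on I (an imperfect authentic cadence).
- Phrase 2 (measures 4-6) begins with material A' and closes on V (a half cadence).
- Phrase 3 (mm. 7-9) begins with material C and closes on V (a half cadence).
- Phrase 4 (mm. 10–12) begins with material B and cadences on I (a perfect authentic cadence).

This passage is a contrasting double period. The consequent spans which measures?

In a double period the four phrases pair into a large antecedent (phrases 1–2, ending half cadence) and a large consequent (phrases 3–4, ending perfect authentic cadence). The consequent spans bars 7–12.

measures 7–12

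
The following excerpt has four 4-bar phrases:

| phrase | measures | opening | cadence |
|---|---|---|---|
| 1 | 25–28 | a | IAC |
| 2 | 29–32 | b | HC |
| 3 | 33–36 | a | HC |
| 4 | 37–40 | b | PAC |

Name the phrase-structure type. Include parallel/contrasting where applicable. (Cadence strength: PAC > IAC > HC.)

parallel double period

Four phrases in two halves: the first half (measures 25-32) ends with a half cadence, the second (mm. 33–40) with a perfect authentic cadence — a large antecedent–consequent pair, i.e. a double period.
Phrase 3 begins with the same material as phrase 1, making it parallel.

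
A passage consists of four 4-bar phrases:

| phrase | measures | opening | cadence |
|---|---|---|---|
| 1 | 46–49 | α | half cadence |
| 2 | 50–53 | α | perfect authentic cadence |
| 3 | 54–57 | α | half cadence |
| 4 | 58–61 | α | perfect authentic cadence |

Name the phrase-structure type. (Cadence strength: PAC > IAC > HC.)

repeated period

The cadence pattern HC–PAC–HC–PAC is weak–strong twice, and phrases 3–4 restate phrases 1–2: a period heard twice, not a double period (which would end weakly at phrase 2).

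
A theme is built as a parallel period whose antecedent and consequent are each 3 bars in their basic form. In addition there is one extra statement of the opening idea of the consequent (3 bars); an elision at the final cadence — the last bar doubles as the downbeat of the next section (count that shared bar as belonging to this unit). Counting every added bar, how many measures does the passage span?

Basic parallel period: 3 + 3 = 6 bars.
6 (basic form) + 3 (extra statement) = 9.
The elision shares a bar with the next section but does not change this unit's count.

9 measures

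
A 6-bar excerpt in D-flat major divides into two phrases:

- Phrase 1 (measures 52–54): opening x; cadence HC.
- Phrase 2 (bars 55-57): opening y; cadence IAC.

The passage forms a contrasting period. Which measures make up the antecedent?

The antecedent is the phrase ending with the weaker cadence (half cadence, phrase 1) and the consequent the one ending more conclusively (imperfect authentic cadence, phrase 2); the antecedent is bars 52–54.

measures 52–54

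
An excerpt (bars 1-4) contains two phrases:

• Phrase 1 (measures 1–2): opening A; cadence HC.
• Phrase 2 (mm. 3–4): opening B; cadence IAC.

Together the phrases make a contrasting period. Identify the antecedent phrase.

The phrase ending with the weaker cadence (half cadence) is the antecedent; the one ending more conclusively (imperfect authentic cadence) is the consequent. The antecedent is phrase 1.

phrase 1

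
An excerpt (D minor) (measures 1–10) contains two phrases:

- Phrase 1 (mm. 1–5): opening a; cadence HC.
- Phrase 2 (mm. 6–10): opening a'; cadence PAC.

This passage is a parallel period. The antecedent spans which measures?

The antecedent is the phrase ending with the weaker cadence (half cadence, phrase 1) and the consequent the one ending more conclusively (perfect authentic cadence, phrase 2); the antecedent is mm. 1-5.

measures 1–5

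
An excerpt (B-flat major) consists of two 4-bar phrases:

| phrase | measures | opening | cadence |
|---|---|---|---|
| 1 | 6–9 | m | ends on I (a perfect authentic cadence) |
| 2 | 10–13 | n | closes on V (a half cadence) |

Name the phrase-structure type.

The second phrase closes with a half cadence, which is not stronger than the first phrase's perfect authentic cadence; without a weak→strong cadential pair there is no antecedent–consequent relationship, so this is a phrase group rather than a period.

phrase group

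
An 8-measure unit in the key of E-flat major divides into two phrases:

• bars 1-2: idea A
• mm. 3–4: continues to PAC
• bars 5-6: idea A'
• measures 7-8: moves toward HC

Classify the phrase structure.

The second phrase closes with a half cadence, which is not stronger than the first phrase's perfect authentic cadence; without a weak→strong cadential pair there is no antecedent–consequent relationship, so this is a phrase group rather than a period.

phrase group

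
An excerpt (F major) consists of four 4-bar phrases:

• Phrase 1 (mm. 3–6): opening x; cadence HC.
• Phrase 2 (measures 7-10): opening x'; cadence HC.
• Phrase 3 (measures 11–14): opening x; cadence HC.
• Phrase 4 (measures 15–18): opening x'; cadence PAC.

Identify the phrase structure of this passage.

Four phrases in two halves: the first half (measures 3-10) ends with a half cadence, the second (mm. 11–18) with a perfect authentic cadence — a large antecedent–consequent pair, i.e. a double period.
Phrase 3 begins with the same material as phrase 1, making it parallel.

parallel double period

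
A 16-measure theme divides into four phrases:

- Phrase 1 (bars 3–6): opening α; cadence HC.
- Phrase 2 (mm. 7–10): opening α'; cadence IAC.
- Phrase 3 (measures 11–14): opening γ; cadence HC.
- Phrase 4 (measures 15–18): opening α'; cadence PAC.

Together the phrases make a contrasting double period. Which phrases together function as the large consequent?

phrases 3 and 4

In a double period the first pair of phrases (ending imperfect authentic cadence) is the large antecedent and the second pair (ending perfect authentic cadence) is the large consequent; the consequent is phrases 3 and 4.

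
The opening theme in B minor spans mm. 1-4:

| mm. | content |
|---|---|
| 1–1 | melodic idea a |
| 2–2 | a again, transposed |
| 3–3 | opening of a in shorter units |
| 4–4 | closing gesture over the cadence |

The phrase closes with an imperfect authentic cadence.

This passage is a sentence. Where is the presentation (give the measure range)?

measures 1–2

The presentation of a sentence is the basic idea (measure 1) plus its repetition (bar 2); the presentation is therefore mm. 1-2.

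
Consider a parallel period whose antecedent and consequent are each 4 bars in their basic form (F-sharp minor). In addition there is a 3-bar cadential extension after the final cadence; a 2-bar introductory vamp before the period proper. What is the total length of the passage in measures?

Basic parallel period: 4 + 4 = 8 bars.
8 (basic form) + 3 (cadential extension) + 2 (introduction) = 13.

13 measures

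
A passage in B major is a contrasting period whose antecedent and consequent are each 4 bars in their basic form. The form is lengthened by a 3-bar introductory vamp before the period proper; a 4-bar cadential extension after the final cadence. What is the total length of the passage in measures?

Basic contrasting period: 4 + 4 = 8 bars.
8 (basic form) + 3 (introduction) + 4 (cadential extension) = 15.

15 measures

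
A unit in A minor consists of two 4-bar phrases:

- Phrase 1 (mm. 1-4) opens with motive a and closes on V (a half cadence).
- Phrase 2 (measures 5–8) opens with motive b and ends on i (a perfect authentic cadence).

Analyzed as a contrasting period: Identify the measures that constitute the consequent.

measures 5–8

The antecedent is the phrase ending with the weaker cadence (half cadence, phrase 1) and the consequent the one ending more conclusively (perfect authentic cadence, phrase 2); the consequent is measures 5–8.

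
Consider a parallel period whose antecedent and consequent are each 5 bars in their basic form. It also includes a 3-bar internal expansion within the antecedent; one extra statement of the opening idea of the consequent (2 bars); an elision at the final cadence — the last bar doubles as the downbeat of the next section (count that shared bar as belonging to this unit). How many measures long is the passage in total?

15 measures

Basic parallel period: 5 + 5 = 10 bars.
10 (basic form) + 3 (internal expansion) + 2 (extra statement) = 15.
The elision shares a bar with the next section but does not change this unit's count.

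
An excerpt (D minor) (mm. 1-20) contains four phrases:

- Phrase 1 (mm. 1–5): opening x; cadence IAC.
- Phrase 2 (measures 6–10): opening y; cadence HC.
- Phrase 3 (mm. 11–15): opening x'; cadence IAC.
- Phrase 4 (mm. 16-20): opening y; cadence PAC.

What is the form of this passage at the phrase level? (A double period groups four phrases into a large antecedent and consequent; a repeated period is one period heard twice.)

parallel double period

Four phrases in two halves: the first half (mm. 1–10) ends with a half cadence, the second (mm. 11-20) with a perfect authentic cadence — a large antecedent–consequent pair, i.e. a double period.
Phrase 3 begins with the same material as phrase 1, making it parallel.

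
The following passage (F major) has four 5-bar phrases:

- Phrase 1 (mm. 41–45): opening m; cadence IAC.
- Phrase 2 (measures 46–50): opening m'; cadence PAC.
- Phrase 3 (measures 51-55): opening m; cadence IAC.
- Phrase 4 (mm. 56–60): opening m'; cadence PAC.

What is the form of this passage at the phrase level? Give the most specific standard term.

The cadence pattern IAC–PAC–IAC–PAC is weak–strong twice, and phrases 3–4 restate phrases 1–2: a period heard twice, not a double period (which would end weakly at phrase 2).

repeated period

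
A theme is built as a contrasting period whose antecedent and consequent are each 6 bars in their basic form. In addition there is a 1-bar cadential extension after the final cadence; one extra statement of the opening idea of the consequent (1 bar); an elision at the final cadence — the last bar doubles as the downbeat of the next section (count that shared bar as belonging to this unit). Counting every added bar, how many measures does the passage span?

Basic contrasting period: 6 + 6 = 12 bars.
12 (basic form) + 1 (cadential extension) + 1 (extra statement) = 14.
The elision shares a bar with the next section but does not change this unit's count.

14 measures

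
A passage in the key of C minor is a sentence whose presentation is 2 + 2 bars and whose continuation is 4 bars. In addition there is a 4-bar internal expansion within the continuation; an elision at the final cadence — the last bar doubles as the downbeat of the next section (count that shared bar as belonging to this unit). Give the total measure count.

Basic sentence: 2 + 2 + 4 = 8 bars.
8 (basic form) + 4 (internal expansion) = 12.
The elision shares a bar with the next section but does not change this unit's count.

12 measures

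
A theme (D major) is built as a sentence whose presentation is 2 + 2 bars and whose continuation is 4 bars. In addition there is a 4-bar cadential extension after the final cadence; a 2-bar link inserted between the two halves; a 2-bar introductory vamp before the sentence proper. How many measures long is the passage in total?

16 measures

Basic sentence: 2 + 2 + 4 = 8 bars.
8 (basic form) + 4 (cadential extension) + 2 (link) + 2 (introduction) = 16.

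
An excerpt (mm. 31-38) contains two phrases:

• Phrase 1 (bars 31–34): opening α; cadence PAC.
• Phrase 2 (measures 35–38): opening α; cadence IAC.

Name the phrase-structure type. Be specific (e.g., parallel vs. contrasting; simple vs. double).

The second phrase closes with an imperfect authentic cadence, which is not stronger than the first phrase's perfect authentic cadence; without a weak→strong cadential pair there is no antecedent–consequent relationship, so this is a phrase group rather than a period.

phrase group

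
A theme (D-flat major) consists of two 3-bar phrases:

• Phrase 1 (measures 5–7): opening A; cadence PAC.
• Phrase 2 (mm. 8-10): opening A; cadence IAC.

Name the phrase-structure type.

The second phrase closes with an imperfect authentic cadence, which is not stronger than the first phrase's perfect authentic cadence; without a weak→strong cadential pair there is no antecedent–consequent relationship, so this is a phrase group rather than a period.

phrase group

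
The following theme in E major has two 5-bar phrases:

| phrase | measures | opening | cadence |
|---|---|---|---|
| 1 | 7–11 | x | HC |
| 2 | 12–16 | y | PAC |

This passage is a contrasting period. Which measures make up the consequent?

The antecedent is the phrase ending with the weaker cadence (half cadence, phrase 1) and the consequent the one ending more conclusively (perfect authentic cadence, phrase 2); the consequent is mm. 12–16.

measures 12–16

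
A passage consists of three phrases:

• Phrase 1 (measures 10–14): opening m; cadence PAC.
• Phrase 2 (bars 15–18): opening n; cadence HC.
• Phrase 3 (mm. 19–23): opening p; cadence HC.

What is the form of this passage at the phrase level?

phrase group

The final phrase closes with a half cadence, which is not stronger than the preceding half cadence; the 3 phrases lack an overall antecedent–consequent design and so form a phrase group.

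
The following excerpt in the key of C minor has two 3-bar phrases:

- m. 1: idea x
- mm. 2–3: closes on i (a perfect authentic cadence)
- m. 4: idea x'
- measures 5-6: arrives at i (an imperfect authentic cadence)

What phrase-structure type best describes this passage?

The second phrase closes with an imperfect authentic cadence, which is not stronger than the first phrase's perfect authentic cadence; without a weak→strong cadential pair there is no antecedent–consequent relationship, so this is a phrase group rather than a period.

phrase group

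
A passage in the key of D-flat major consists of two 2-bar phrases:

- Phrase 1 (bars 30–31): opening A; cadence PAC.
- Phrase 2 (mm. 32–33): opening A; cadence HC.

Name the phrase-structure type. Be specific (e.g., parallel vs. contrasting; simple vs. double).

phrase group

The second phrase closes with a half cadence, which is not stronger than the first phrase's perfect authentic cadence; without a weak→strong cadential pair there is no antecedent–consequent relationship, so this is a phrase group rather than a period.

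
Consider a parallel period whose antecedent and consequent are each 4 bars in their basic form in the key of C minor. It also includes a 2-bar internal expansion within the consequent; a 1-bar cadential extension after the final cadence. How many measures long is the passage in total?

Basic parallel period: 4 + 4 = 8 bars.
8 (basic form) + 2 (internal expansion) + 1 (cadential extension) = 11.

11 measures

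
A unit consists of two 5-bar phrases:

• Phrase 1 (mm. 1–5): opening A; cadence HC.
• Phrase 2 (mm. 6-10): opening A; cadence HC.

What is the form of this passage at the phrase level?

repeated phrase

Both phrases have the same opening (A) and the same cadence (half cadence): the second is a restatement, not a consequent, so this is a repeated phrase rather than a period.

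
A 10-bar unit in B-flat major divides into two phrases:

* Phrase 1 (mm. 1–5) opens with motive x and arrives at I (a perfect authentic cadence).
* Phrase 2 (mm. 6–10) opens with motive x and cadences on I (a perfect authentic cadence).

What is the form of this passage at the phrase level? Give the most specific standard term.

Both phrases have the same opening (x) and the same cadence (perfect authentic cadence): the second is a restatement, not a consequent, so this is a repeated phrase rather than a period.

repeated phrase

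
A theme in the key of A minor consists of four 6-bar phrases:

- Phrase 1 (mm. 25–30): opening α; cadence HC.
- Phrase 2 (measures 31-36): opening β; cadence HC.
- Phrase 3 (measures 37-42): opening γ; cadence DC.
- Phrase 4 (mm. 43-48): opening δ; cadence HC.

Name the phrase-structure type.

phrase group

Phrase 4 ends with a half cadence, no stronger than phrase 2's half cadence, so the four phrases do not form a double period; nor do phrases 3–4 duplicate 1–2, so it is not a repeated period. With no phrase reaching a conclusive cadence, the passage is a phrase group.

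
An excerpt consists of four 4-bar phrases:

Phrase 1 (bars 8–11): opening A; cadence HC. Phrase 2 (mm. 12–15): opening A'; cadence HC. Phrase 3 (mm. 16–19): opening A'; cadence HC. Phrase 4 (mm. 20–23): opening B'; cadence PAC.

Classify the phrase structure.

Four phrases in two halves: the first half (bars 8-15) ends with a half cadence, the second (mm. 16–23) with a perfect authentic cadence — a large antecedent–consequent pair, i.e. a double period.
Phrase 3 begins with the same material as phrase 1, making it parallel.

parallel double period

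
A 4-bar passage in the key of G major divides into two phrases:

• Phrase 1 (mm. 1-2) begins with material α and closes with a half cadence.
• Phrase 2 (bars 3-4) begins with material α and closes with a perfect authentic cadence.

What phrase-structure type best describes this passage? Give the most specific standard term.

parallel period

Phrase 1 ends with a half cadence (weaker) and phrase 2 with a perfect authentic cadence (stronger): antecedent + consequent = a period.
The two phrases open with the same material (α / α), so the period is parallel.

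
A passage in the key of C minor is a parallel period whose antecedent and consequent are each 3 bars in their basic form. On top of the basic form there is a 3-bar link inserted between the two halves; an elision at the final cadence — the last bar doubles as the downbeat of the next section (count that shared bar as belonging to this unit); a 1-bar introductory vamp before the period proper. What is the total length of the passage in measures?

Basic parallel period: 3 + 3 = 6 bars.
6 (basic form) + 3 (link) + 1 (introduction) = 10.
The elision shares a bar with the next section but does not change this unit's count.

10 measures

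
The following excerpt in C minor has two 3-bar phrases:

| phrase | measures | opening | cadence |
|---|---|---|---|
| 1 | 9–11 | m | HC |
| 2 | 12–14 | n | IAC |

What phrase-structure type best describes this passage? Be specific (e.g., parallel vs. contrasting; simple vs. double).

Phrase 1 ends with a half cadence (weaker) and phrase 2 with an imperfect authentic cadence (stronger): antecedent + consequent = a period.
The two phrases open with different material (m / n), so the period is contrasting.

contrasting period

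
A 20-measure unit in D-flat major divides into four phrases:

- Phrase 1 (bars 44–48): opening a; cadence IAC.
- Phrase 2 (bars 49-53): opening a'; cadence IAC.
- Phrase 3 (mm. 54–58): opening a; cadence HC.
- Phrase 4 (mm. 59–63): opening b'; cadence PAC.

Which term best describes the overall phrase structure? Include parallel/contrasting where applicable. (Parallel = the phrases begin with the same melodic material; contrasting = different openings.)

Four phrases in two halves: the first half (measures 44–53) ends with an imperfect authentic cadence, the second (bars 54-63) with a perfect authentic cadence — a large antecedent–consequent pair, i.e. a double period.
Phrase 3 begins with the same material as phrase 1, making it parallel.

parallel double period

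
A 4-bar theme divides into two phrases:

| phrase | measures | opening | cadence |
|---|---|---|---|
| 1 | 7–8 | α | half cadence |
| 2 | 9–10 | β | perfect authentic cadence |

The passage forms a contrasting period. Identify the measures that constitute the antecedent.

measures 7–8

The antecedent is the phrase ending with the weaker cadence (half cadence, phrase 1) and the consequent the one ending more conclusively (perfect authentic cadence, phrase 2); the antecedent is mm. 7–8.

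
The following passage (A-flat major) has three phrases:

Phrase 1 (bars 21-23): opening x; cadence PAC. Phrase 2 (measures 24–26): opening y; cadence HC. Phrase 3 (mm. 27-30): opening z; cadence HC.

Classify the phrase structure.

phrase group

The final phrase closes with a half cadence, which is not stronger than the preceding half cadence; the 3 phrases lack an overall antecedent–consequent design and so form a phrase group.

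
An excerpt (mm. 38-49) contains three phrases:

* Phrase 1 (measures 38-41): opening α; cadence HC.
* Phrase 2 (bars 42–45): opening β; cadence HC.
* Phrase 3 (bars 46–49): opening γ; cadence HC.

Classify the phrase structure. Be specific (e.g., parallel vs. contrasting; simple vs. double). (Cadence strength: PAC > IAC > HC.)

phrase group

The final phrase closes with a half cadence, which is not stronger than the preceding half cadence; the 3 phrases lack an overall antecedent–consequent design and so form a phrase group.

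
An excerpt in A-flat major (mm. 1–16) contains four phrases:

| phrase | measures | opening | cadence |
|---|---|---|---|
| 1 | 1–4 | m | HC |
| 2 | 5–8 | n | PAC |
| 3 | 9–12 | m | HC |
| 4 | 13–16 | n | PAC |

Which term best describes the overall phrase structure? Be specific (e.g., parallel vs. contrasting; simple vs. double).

The cadence pattern HC–PAC–HC–PAC is weak–strong twice, and phrases 3–4 restate phrases 1–2: a period heard twice, not a double period (which would end weakly at phrase 2).

repeated period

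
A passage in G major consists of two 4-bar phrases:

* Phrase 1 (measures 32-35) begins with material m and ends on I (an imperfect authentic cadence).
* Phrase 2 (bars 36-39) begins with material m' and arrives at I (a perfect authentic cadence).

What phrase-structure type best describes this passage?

parallel period

Phrase 1 ends with an imperfect authentic cadence (weaker) and phrase 2 with a perfect authentic cadence (stronger): antecedent + consequent = a period.
The two phrases open with the same material (m / m'), so the period is parallel.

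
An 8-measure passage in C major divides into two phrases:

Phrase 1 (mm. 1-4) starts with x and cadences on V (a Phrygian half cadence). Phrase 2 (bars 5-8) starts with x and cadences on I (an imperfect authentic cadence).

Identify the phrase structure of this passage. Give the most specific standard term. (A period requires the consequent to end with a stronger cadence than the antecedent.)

parallel period

Phrase 1 ends with a Phrygian half cadence (weaker) and phrase 2 with an imperfect authentic cadence (stronger): antecedent + consequent = a period.
The two phrases open with the same material (x / x), so the period is parallel.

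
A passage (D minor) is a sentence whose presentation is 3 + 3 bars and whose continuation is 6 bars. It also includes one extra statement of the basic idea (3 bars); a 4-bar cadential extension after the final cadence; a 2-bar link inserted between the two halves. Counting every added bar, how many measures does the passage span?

21 measures

Basic sentence: 3 + 3 + 6 = 12 bars.
12 (basic form) + 3 (extra statement) + 4 (cadential extension) + 2 (link) = 21.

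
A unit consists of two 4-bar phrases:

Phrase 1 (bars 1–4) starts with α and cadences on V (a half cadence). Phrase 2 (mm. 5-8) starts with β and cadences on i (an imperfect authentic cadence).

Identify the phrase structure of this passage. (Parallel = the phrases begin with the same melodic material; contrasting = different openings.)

Phrase 1 ends with a half cadence (weaker) and phrase 2 with an imperfect authentic cadence (stronger): antecedent + consequent = a period.
The two phrases open with different material (α / β), so the period is contrasting.

contrasting period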